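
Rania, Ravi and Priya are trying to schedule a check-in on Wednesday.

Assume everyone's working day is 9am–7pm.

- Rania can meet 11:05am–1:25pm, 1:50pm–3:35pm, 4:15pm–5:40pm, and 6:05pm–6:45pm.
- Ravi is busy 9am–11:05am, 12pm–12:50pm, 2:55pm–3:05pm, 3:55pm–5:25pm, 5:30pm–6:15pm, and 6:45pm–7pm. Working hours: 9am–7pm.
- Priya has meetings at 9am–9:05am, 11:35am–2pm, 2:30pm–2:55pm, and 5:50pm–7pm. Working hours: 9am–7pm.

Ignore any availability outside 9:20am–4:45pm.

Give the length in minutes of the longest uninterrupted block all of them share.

Ravi free within 09:00–19:00: 11:05–12:00, 12:50–14:55, 15:05–15:55, 17:25–17:30, 18:15–18:45.
Priya free within 09:00–19:00: 09:05–11:35, 14:00–14:30, 14:55–17:50.
Rania ∩ Ravi: 11:05–12:00, 12:50–13:25, 13:50–14:55, 15:05–15:35, 17:25–17:30, 18:15–18:45.
Rania ∩ Ravi ∩ Priya: 11:05–11:35, 14:00–14:30, 15:05–15:35, 17:25–17:30.
Restricted to 09:20–16:45: 11:05–11:35, 14:00–14:30, 15:05–15:35.
Common window lengths: 30, 30, 30 min; longest is 30.

30 minutes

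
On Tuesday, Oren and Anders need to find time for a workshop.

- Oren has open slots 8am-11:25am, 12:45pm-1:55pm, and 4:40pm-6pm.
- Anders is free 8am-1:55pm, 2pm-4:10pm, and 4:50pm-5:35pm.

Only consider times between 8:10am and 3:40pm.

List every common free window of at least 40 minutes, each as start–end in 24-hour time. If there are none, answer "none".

08:10–11:25, 12:45–13:55

Oren ∩ Anders: 08:00–11:25, 12:45–13:55, 16:50–17:35.
Restricted to 08:10–15:40: 08:10–11:25, 12:45–13:55.
Windows ≥ 40 min: 08:10–11:25, 12:45–13:55.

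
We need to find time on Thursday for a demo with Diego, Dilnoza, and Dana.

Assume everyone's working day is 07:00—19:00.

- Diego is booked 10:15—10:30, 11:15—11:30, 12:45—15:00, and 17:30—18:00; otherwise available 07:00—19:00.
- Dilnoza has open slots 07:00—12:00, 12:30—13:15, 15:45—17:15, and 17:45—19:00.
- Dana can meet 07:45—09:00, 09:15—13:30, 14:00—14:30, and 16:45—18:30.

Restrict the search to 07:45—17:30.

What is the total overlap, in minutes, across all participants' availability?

Diego free within 07:00–19:00: 07:00–10:15, 10:30–11:15, 11:30–12:45, 15:00–17:30, 18:00–19:00.
Diego ∩ Dilnoza: 07:00–10:15, 10:30–11:15, 11:30–12:00, 12:30–12:45, 15:45–17:15, 18:00–19:00.
Diego ∩ Dilnoza ∩ Dana: 07:45–09:00, 09:15–10:15, 10:30–11:15, 11:30–12:00, 12:30–12:45, 16:45–17:15, 18:00–18:30.
Restricted to 07:45–17:30: 07:45–09:00, 09:15–10:15, 10:30–11:15, 11:30–12:00, 12:30–12:45, 16:45–17:15.
Total common minutes: 75 + 60 + 45 + 30 + 15 + 30 = 255.

255 minutes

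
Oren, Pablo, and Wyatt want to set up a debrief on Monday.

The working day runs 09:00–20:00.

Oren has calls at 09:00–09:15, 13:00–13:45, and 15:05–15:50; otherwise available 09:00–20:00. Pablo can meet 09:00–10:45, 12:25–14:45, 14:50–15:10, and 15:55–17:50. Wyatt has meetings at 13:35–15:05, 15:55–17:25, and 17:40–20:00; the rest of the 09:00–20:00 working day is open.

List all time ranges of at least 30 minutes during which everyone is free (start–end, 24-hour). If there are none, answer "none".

Oren free within 09:00–20:00: 09:15–13:00, 13:45–15:05, 15:50–20:00.
Wyatt free within 09:00–20:00: 09:00–13:35, 15:05–15:55, 17:25–17:40.
Oren ∩ Pablo: 09:15–10:45, 12:25–13:00, 13:45–14:45, 14:50–15:05, 15:55–17:50.
Oren ∩ Pablo ∩ Wyatt: 09:15–10:45, 12:25–13:00, 17:25–17:40.
Windows ≥ 30 min: 09:15–10:45, 12:25–13:00.

09:15–10:45, 12:25–13:00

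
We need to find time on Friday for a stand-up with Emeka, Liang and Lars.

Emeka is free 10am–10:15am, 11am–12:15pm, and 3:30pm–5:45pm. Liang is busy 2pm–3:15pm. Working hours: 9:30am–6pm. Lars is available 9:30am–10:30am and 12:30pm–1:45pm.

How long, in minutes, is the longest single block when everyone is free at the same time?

Liang free within 09:30–18:00: 09:30–14:00, 15:15–18:00.
Emeka ∩ Liang: 10:00–10:15, 11:00–12:15, 15:30–17:45.
Emeka ∩ Liang ∩ Lars: 10:00–10:15.
Single common window of 15 minutes.

15 minutes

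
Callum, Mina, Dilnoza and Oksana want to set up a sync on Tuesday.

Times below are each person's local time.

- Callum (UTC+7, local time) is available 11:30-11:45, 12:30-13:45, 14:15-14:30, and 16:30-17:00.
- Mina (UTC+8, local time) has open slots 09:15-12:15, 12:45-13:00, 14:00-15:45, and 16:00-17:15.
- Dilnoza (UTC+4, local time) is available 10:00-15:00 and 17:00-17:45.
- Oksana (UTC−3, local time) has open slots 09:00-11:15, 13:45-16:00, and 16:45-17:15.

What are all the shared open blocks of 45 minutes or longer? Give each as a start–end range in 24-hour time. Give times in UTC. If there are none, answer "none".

Callum → UTC: 04:30–04:45, 05:30–06:45, 07:15–07:30, 09:30–10:00.
Mina → UTC: 01:15–04:15, 04:45–05:00, 06:00–07:45, 08:00–09:15.
Dilnoza → UTC: 06:00–11:00, 13:00–13:45.
Oksana → UTC: 12:00–14:15, 16:45–19:00, 19:45–20:15.
Callum ∩ Mina: 06:00–06:45, 07:15–07:30.
Callum ∩ Mina ∩ Dilnoza: 06:00–06:45, 07:15–07:30.
Callum ∩ Mina ∩ Dilnoza ∩ Oksana: (none).
Windows ≥ 45 min: (none).

none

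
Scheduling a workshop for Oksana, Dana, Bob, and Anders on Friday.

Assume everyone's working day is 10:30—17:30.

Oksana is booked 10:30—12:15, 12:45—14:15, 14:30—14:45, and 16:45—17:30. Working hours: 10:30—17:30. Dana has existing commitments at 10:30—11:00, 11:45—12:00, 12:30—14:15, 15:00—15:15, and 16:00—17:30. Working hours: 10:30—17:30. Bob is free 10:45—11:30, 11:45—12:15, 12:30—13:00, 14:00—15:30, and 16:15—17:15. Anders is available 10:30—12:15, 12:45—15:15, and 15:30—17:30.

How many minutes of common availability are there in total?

30 minutes

Oksana free within 10:30–17:30: 12:15–12:45, 14:15–14:30, 14:45–16:45.
Dana free within 10:30–17:30: 11:00–11:45, 12:00–12:30, 14:15–15:00, 15:15–16:00.
Oksana ∩ Dana: 12:15–12:30, 14:15–14:30, 14:45–15:00, 15:15–16:00.
Oksana ∩ Dana ∩ Bob: 14:15–14:30, 14:45–15:00, 15:15–15:30.
Oksana ∩ Dana ∩ Bob ∩ Anders: 14:15–14:30, 14:45–15:00.
Total common minutes: 15 + 15 = 30.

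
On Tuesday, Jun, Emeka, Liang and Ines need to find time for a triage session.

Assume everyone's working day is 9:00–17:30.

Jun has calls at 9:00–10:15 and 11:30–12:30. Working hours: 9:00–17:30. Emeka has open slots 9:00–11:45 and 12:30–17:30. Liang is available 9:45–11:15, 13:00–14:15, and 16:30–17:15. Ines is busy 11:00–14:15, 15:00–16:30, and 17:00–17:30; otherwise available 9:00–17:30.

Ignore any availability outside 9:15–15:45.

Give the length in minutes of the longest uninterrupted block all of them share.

Jun free within 09:00–17:30: 10:15–11:30, 12:30–17:30.
Ines free within 09:00–17:30: 09:00–11:00, 14:15–15:00, 16:30–17:00.
Jun ∩ Emeka: 10:15–11:30, 12:30–17:30.
Jun ∩ Emeka ∩ Liang: 10:15–11:15, 13:00–14:15, 16:30–17:15.
Jun ∩ Emeka ∩ Liang ∩ Ines: 10:15–11:00, 16:30–17:00.
Restricted to 09:15–15:45: 10:15–11:00.
Single common window of 45 minutes.

45 minutes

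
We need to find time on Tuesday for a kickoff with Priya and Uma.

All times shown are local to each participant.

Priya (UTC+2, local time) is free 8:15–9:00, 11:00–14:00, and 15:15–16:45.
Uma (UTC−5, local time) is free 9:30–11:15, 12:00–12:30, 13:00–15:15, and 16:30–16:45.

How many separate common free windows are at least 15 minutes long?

1

Priya → UTC: 06:15–07:00, 09:00–12:00, 13:15–14:45.
Uma → UTC: 14:30–16:15, 17:00–17:30, 18:00–20:15, 21:30–21:45.
Priya ∩ Uma: 14:30–14:45.
Windows ≥ 15 min: 14:30–14:45.
That's 1 window.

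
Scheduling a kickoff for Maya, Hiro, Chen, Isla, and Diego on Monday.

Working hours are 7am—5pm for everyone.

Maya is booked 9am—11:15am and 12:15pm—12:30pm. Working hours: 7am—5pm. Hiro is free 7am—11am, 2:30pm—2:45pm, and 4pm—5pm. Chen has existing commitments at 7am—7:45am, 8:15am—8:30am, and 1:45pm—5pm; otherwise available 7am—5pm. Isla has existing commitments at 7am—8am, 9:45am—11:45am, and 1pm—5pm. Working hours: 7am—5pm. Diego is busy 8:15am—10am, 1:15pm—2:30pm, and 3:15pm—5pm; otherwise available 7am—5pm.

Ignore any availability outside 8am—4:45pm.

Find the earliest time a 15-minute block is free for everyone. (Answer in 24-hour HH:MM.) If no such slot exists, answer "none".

Maya free within 07:00–17:00: 07:00–09:00, 11:15–12:15, 12:30–17:00.
Chen free within 07:00–17:00: 07:45–08:15, 08:30–13:45.
Isla free within 07:00–17:00: 08:00–09:45, 11:45–13:00.
Diego free within 07:00–17:00: 07:00–08:15, 10:00–13:15, 14:30–15:15.
Maya ∩ Hiro: 07:00–09:00, 14:30–14:45, 16:00–17:00.
Maya ∩ Hiro ∩ Chen: 07:45–08:15, 08:30–09:00.
Maya ∩ Hiro ∩ Chen ∩ Isla: 08:00–08:15, 08:30–09:00.
Maya ∩ Hiro ∩ Chen ∩ Isla ∩ Diego: 08:00–08:15.
Restricted to 08:00–16:45: 08:00–08:15.
Windows ≥ 15 min: 08:00–08:15.
Earliest such window starts at 08:00.

08:00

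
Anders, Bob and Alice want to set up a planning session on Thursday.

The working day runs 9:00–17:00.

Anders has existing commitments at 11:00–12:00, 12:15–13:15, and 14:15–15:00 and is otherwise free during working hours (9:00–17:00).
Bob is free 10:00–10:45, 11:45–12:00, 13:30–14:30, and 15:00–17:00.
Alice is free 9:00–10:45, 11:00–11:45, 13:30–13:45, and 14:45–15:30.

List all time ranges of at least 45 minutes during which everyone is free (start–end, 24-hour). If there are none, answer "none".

Anders free within 09:00–17:00: 09:00–11:00, 12:00–12:15, 13:15–14:15, 15:00–17:00.
Anders ∩ Bob: 10:00–10:45, 13:30–14:15, 15:00–17:00.
Anders ∩ Bob ∩ Alice: 10:00–10:45, 13:30–13:45, 15:00–15:30.
Windows ≥ 45 min: 10:00–10:45.

10:00–10:45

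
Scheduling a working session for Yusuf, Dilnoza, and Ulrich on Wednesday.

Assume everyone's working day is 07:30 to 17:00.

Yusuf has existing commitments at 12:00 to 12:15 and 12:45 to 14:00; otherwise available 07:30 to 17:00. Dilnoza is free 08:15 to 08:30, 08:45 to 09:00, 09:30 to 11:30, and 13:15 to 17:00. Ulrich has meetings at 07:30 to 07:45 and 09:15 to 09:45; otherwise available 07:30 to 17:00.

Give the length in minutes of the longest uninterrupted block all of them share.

Yusuf free within 07:30–17:00: 07:30–12:00, 12:15–12:45, 14:00–17:00.
Ulrich free within 07:30–17:00: 07:45–09:15, 09:45–17:00.
Yusuf ∩ Dilnoza: 08:15–08:30, 08:45–09:00, 09:30–11:30, 14:00–17:00.
Yusuf ∩ Dilnoza ∩ Ulrich: 08:15–08:30, 08:45–09:00, 09:45–11:30, 14:00–17:00.
Common window lengths: 15, 15, 105, 180 min; longest is 180.

180 minutes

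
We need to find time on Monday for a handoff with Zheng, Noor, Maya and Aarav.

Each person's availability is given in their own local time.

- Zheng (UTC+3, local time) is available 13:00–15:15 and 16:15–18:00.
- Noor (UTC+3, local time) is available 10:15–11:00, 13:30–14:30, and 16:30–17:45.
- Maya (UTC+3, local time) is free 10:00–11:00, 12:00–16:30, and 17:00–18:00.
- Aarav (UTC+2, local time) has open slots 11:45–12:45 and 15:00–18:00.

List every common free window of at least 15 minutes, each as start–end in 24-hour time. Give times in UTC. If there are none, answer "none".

Zheng → UTC: 10:00–12:15, 13:15–15:00.
Noor → UTC: 07:15–08:00, 10:30–11:30, 13:30–14:45.
Maya → UTC: 07:00–08:00, 09:00–13:30, 14:00–15:00.
Aarav → UTC: 09:45–10:45, 13:00–16:00.
Zheng ∩ Noor: 10:30–11:30, 13:30–14:45.
Zheng ∩ Noor ∩ Maya: 10:30–11:30, 14:00–14:45.
Zheng ∩ Noor ∩ Maya ∩ Aarav: 10:30–10:45, 14:00–14:45.
Windows ≥ 15 min: 10:30–10:45, 14:00–14:45.

10:30–10:45, 14:00–14:45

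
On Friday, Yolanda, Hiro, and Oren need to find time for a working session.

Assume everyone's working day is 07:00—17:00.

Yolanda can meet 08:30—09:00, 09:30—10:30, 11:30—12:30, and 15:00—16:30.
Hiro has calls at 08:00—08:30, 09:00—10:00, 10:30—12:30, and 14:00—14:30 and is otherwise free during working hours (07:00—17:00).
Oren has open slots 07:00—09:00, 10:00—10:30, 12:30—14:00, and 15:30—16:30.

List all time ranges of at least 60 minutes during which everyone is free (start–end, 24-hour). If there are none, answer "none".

Hiro free within 07:00–17:00: 07:00–08:00, 08:30–09:00, 10:00–10:30, 12:30–14:00, 14:30–17:00.
Yolanda ∩ Hiro: 08:30–09:00, 10:00–10:30, 15:00–16:30.
Yolanda ∩ Hiro ∩ Oren: 08:30–09:00, 10:00–10:30, 15:30–16:30.
Windows ≥ 60 min: 15:30–16:30.

15:30–16:30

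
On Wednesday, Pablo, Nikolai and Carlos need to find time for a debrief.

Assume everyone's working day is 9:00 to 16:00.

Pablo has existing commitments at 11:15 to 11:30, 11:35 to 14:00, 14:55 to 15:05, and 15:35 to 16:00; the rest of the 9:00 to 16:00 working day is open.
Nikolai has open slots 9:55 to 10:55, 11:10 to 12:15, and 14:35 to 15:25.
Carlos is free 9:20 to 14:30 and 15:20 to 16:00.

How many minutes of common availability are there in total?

Pablo free within 09:00–16:00: 09:00–11:15, 11:30–11:35, 14:00–14:55, 15:05–15:35.
Pablo ∩ Nikolai: 09:55–10:55, 11:10–11:15, 11:30–11:35, 14:35–14:55, 15:05–15:25.
Pablo ∩ Nikolai ∩ Carlos: 09:55–10:55, 11:10–11:15, 11:30–11:35, 15:20–15:25.
Total common minutes: 60 + 5 + 5 + 5 = 75.

75 minutes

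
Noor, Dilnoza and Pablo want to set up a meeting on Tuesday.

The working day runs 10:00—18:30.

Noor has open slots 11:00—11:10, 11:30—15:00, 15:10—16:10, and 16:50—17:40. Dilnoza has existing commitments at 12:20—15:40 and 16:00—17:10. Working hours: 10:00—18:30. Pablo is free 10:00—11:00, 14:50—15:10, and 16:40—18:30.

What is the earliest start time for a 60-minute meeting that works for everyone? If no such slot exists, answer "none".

none

Dilnoza free within 10:00–18:30: 10:00–12:20, 15:40–16:00, 17:10–18:30.
Noor ∩ Dilnoza: 11:00–11:10, 11:30–12:20, 15:40–16:00, 17:10–17:40.
Noor ∩ Dilnoza ∩ Pablo: 17:10–17:40.
Windows ≥ 60 min: (none).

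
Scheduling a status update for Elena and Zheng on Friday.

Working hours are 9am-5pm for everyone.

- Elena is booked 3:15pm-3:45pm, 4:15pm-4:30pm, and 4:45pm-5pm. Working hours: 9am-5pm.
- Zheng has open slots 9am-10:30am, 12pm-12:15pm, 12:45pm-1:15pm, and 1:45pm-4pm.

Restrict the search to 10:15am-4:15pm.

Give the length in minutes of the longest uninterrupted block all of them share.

Elena free within 09:00–17:00: 09:00–15:15, 15:45–16:15, 16:30–16:45.
Elena ∩ Zheng: 09:00–10:30, 12:00–12:15, 12:45–13:15, 13:45–15:15, 15:45–16:00.
Restricted to 10:15–16:15: 10:15–10:30, 12:00–12:15, 12:45–13:15, 13:45–15:15, 15:45–16:00.
Common window lengths: 15, 15, 30, 90, 15 min; longest is 90.

90 minutes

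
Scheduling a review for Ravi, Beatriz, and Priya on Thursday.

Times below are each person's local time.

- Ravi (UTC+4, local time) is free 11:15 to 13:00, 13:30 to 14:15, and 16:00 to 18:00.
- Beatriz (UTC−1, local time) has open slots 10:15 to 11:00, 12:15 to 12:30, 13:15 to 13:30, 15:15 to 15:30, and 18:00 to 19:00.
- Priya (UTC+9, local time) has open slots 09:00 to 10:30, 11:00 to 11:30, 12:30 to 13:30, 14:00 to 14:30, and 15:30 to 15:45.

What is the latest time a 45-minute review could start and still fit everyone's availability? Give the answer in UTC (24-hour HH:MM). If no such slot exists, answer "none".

none

Ravi → UTC: 07:15–09:00, 09:30–10:15, 12:00–14:00.
Beatriz → UTC: 11:15–12:00, 13:15–13:30, 14:15–14:30, 16:15–16:30, 19:00–20:00.
Priya → UTC: 00:00–01:30, 02:00–02:30, 03:30–04:30, 05:00–05:30, 06:30–06:45.
Ravi ∩ Beatriz: 13:15–13:30.
Ravi ∩ Beatriz ∩ Priya: (none).
Windows ≥ 45 min: (none).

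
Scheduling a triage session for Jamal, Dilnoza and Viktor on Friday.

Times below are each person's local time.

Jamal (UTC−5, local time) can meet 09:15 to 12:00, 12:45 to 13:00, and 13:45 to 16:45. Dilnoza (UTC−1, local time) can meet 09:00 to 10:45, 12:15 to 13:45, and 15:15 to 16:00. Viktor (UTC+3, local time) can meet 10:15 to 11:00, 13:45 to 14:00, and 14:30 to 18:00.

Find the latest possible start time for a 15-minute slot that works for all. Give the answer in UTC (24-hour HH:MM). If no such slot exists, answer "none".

Jamal → UTC: 14:15–17:00, 17:45–18:00, 18:45–21:45.
Dilnoza → UTC: 10:00–11:45, 13:15–14:45, 16:15–17:00.
Viktor → UTC: 07:15–08:00, 10:45–11:00, 11:30–15:00.
Jamal ∩ Dilnoza: 14:15–14:45, 16:15–17:00.
Jamal ∩ Dilnoza ∩ Viktor: 14:15–14:45.
Windows ≥ 15 min: 14:15–14:45.
Latest start in the last window 14:15–14:45 is 14:45 − 15 min = 14:30.

14:30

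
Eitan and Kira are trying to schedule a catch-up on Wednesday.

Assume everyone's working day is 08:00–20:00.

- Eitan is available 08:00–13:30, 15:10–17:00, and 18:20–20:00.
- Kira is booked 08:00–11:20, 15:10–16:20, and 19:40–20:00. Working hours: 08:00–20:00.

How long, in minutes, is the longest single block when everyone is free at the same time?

Kira free within 08:00–20:00: 11:20–15:10, 16:20–19:40.
Eitan ∩ Kira: 11:20–13:30, 16:20–17:00, 18:20–19:40.
Common window lengths: 130, 40, 80 min; longest is 130.

130 minutes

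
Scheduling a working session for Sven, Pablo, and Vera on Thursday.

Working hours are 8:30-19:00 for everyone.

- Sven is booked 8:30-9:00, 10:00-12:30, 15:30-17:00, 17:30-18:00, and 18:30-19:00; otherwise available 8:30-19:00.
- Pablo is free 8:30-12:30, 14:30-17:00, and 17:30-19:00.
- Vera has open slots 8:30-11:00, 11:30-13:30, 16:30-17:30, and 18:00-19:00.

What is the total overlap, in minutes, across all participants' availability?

Sven free within 08:30–19:00: 09:00–10:00, 12:30–15:30, 17:00–17:30, 18:00–18:30.
Sven ∩ Pablo: 09:00–10:00, 14:30–15:30, 18:00–18:30.
Sven ∩ Pablo ∩ Vera: 09:00–10:00, 18:00–18:30.
Total common minutes: 60 + 30 = 90.

90 minutes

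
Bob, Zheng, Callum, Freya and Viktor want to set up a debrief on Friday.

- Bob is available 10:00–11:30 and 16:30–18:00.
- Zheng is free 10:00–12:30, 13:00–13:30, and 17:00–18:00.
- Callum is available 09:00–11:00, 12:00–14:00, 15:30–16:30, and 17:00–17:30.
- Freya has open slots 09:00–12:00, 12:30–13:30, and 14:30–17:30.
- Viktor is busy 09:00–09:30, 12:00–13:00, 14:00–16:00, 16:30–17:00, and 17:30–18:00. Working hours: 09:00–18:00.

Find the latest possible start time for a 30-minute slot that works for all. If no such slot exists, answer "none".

Viktor free within 09:00–18:00: 09:30–12:00, 13:00–14:00, 16:00–16:30, 17:00–17:30.
Bob ∩ Zheng: 10:00–11:30, 17:00–18:00.
Bob ∩ Zheng ∩ Callum: 10:00–11:00, 17:00–17:30.
Bob ∩ Zheng ∩ Callum ∩ Freya: 10:00–11:00, 17:00–17:30.
Bob ∩ Zheng ∩ Callum ∩ Freya ∩ Viktor: 10:00–11:00, 17:00–17:30.
Windows ≥ 30 min: 10:00–11:00, 17:00–17:30.
Latest start in the last window 17:00–17:30 is 17:30 − 30 min = 17:00.

17:00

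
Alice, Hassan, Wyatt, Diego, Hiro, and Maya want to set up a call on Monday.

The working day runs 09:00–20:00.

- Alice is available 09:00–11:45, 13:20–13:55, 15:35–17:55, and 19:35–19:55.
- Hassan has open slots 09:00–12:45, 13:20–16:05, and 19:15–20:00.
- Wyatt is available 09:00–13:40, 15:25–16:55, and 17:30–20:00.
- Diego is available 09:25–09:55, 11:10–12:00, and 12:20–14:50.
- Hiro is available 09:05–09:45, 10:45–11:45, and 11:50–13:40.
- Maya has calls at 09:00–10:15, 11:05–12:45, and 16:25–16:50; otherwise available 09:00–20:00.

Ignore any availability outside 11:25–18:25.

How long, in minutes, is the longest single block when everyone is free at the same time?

20 minutes

Maya free within 09:00–20:00: 10:15–11:05, 12:45–16:25, 16:50–20:00.
Alice ∩ Hassan: 09:00–11:45, 13:20–13:55, 15:35–16:05, 19:35–19:55.
Alice ∩ Hassan ∩ Wyatt: 09:00–11:45, 13:20–13:40, 15:35–16:05, 19:35–19:55.
Alice ∩ Hassan ∩ Wyatt ∩ Diego: 09:25–09:55, 11:10–11:45, 13:20–13:40.
Alice ∩ Hassan ∩ Wyatt ∩ Diego ∩ Hiro: 09:25–09:45, 11:10–11:45, 13:20–13:40.
Alice ∩ Hassan ∩ Wyatt ∩ Diego ∩ Hiro ∩ Maya: 13:20–13:40.
Restricted to 11:25–18:25: 13:20–13:40.
Single common window of 20 minutes.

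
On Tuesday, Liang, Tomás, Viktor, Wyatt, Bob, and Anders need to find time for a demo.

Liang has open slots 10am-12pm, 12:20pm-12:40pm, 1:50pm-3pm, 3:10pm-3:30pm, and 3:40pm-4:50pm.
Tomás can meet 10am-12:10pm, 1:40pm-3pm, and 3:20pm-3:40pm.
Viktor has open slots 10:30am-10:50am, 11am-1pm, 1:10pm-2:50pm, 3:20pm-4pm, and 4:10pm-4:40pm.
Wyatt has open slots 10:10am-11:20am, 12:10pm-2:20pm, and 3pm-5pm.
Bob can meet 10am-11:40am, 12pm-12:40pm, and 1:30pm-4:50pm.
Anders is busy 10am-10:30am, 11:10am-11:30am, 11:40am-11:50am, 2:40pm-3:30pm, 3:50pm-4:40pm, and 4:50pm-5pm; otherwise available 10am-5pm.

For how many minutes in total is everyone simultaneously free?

60 minutes

Anders free within 10:00–17:00: 10:30–11:10, 11:30–11:40, 11:50–14:40, 15:30–15:50, 16:40–16:50.
Liang ∩ Tomás: 10:00–12:00, 13:50–15:00, 15:20–15:30.
Liang ∩ Tomás ∩ Viktor: 10:30–10:50, 11:00–12:00, 13:50–14:50, 15:20–15:30.
Liang ∩ Tomás ∩ Viktor ∩ Wyatt: 10:30–10:50, 11:00–11:20, 13:50–14:20, 15:20–15:30.
Liang ∩ Tomás ∩ Viktor ∩ Wyatt ∩ Bob: 10:30–10:50, 11:00–11:20, 13:50–14:20, 15:20–15:30.
Liang ∩ Tomás ∩ Viktor ∩ Wyatt ∩ Bob ∩ Anders: 10:30–10:50, 11:00–11:10, 13:50–14:20.
Total common minutes: 20 + 10 + 30 = 60.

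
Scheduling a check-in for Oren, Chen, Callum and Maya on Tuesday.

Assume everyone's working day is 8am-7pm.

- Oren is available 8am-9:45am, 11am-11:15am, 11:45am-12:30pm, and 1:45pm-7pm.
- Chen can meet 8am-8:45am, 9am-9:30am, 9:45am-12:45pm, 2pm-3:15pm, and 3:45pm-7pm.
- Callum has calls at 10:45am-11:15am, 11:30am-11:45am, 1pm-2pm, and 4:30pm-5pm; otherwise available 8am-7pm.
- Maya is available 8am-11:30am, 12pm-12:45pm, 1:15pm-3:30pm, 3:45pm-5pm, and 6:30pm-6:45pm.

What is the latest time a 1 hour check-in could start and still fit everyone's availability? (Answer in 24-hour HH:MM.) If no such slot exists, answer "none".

Callum free within 08:00–19:00: 08:00–10:45, 11:15–11:30, 11:45–13:00, 14:00–16:30, 17:00–19:00.
Oren ∩ Chen: 08:00–08:45, 09:00–09:30, 11:00–11:15, 11:45–12:30, 14:00–15:15, 15:45–19:00.
Oren ∩ Chen ∩ Callum: 08:00–08:45, 09:00–09:30, 11:45–12:30, 14:00–15:15, 15:45–16:30, 17:00–19:00.
Oren ∩ Chen ∩ Callum ∩ Maya: 08:00–08:45, 09:00–09:30, 12:00–12:30, 14:00–15:15, 15:45–16:30, 18:30–18:45.
Windows ≥ 60 min: 14:00–15:15.
Latest start in the last window 14:00–15:15 is 15:15 − 60 min = 14:15.

14:15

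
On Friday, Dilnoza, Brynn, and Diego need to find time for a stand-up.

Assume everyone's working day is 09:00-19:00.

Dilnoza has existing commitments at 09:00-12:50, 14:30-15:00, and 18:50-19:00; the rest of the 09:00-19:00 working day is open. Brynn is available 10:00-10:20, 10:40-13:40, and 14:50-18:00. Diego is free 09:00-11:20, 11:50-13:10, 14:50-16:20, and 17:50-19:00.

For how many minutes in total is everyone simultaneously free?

110 minutes

Dilnoza free within 09:00–19:00: 12:50–14:30, 15:00–18:50.
Dilnoza ∩ Brynn: 12:50–13:40, 15:00–18:00.
Dilnoza ∩ Brynn ∩ Diego: 12:50–13:10, 15:00–16:20, 17:50–18:00.
Total common minutes: 20 + 80 + 10 = 110.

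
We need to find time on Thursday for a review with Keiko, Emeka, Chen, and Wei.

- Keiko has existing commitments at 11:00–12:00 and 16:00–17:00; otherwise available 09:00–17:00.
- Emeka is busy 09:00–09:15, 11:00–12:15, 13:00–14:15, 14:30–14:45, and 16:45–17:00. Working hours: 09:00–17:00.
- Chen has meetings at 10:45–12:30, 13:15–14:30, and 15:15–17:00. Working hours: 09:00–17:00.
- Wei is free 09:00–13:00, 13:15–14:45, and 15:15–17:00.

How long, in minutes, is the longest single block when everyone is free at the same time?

Keiko free within 09:00–17:00: 09:00–11:00, 12:00–16:00.
Emeka free within 09:00–17:00: 09:15–11:00, 12:15–13:00, 14:15–14:30, 14:45–16:45.
Chen free within 09:00–17:00: 09:00–10:45, 12:30–13:15, 14:30–15:15.
Keiko ∩ Emeka: 09:15–11:00, 12:15–13:00, 14:15–14:30, 14:45–16:00.
Keiko ∩ Emeka ∩ Chen: 09:15–10:45, 12:30–13:00, 14:45–15:15.
Keiko ∩ Emeka ∩ Chen ∩ Wei: 09:15–10:45, 12:30–13:00.
Common window lengths: 90, 30 min; longest is 90.

90 minutes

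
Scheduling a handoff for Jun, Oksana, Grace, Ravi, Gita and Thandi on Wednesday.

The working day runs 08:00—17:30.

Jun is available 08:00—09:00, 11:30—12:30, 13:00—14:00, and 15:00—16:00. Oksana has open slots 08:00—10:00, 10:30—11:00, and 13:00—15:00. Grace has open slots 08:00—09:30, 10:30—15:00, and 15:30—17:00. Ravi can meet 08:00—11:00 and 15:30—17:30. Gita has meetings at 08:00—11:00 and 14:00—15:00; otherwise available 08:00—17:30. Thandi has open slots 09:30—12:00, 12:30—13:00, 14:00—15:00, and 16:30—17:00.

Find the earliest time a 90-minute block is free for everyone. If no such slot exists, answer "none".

Gita free within 08:00–17:30: 11:00–14:00, 15:00–17:30.
Jun ∩ Oksana: 08:00–09:00, 13:00–14:00.
Jun ∩ Oksana ∩ Grace: 08:00–09:00, 13:00–14:00.
Jun ∩ Oksana ∩ Grace ∩ Ravi: 08:00–09:00.
Jun ∩ Oksana ∩ Grace ∩ Ravi ∩ Gita: (none).
Jun ∩ Oksana ∩ Grace ∩ Ravi ∩ Gita ∩ Thandi: (none).
Windows ≥ 90 min: (none).

none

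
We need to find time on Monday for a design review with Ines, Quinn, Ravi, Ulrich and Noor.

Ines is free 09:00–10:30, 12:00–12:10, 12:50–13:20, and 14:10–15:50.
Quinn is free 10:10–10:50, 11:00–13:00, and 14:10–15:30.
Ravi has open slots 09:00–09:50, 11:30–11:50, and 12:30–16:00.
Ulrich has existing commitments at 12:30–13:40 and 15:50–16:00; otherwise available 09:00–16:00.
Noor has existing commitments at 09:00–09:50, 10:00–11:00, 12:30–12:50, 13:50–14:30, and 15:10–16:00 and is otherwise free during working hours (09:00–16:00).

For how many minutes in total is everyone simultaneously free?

Ulrich free within 09:00–16:00: 09:00–12:30, 13:40–15:50.
Noor free within 09:00–16:00: 09:50–10:00, 11:00–12:30, 12:50–13:50, 14:30–15:10.
Ines ∩ Quinn: 10:10–10:30, 12:00–12:10, 12:50–13:00, 14:10–15:30.
Ines ∩ Quinn ∩ Ravi: 12:50–13:00, 14:10–15:30.
Ines ∩ Quinn ∩ Ravi ∩ Ulrich: 14:10–15:30.
Ines ∩ Quinn ∩ Ravi ∩ Ulrich ∩ Noor: 14:30–15:10.
Total common minutes: 40.

40 minutes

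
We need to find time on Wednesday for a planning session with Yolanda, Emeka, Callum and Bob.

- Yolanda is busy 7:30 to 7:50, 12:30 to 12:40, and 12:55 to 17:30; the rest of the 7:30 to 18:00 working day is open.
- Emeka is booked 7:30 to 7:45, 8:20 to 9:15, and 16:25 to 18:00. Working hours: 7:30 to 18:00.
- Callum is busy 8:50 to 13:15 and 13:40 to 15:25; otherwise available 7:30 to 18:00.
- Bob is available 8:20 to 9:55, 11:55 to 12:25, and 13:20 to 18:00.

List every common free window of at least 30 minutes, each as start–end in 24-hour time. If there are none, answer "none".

Yolanda free within 07:30–18:00: 07:50–12:30, 12:40–12:55, 17:30–18:00.
Emeka free within 07:30–18:00: 07:45–08:20, 09:15–16:25.
Callum free within 07:30–18:00: 07:30–08:50, 13:15–13:40, 15:25–18:00.
Yolanda ∩ Emeka: 07:50–08:20, 09:15–12:30, 12:40–12:55.
Yolanda ∩ Emeka ∩ Callum: 07:50–08:20.
Yolanda ∩ Emeka ∩ Callum ∩ Bob: (none).
Windows ≥ 30 min: (none).

none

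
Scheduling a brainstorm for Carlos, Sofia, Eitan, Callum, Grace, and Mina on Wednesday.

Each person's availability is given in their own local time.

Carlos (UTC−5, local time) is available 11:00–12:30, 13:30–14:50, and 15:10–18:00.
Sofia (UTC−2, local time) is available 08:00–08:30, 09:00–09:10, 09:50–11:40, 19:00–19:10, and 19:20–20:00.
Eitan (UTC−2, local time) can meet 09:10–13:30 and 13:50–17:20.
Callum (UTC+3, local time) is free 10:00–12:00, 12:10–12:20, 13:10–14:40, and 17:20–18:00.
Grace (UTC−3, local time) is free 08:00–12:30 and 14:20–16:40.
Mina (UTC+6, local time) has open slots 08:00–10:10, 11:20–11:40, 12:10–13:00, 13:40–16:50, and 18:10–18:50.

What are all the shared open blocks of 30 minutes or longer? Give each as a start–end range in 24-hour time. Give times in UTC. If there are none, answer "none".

none

Carlos → UTC: 16:00–17:30, 18:30–19:50, 20:10–23:00.
Sofia → UTC: 10:00–10:30, 11:00–11:10, 11:50–13:40, 21:00–21:10, 21:20–22:00.
Eitan → UTC: 11:10–15:30, 15:50–19:20.
Callum → UTC: 07:00–09:00, 09:10–09:20, 10:10–11:40, 14:20–15:00.
Grace → UTC: 11:00–15:30, 17:20–19:40.
Mina → UTC: 02:00–04:10, 05:20–05:40, 06:10–07:00, 07:40–10:50, 12:10–12:50.
Carlos ∩ Sofia: 21:00–21:10, 21:20–22:00.
Carlos ∩ Sofia ∩ Eitan: (none).
Carlos ∩ Sofia ∩ Eitan ∩ Callum: (none).
Carlos ∩ Sofia ∩ Eitan ∩ Callum ∩ Grace: (none).
Carlos ∩ Sofia ∩ Eitan ∩ Callum ∩ Grace ∩ Mina: (none).
Windows ≥ 30 min: (none).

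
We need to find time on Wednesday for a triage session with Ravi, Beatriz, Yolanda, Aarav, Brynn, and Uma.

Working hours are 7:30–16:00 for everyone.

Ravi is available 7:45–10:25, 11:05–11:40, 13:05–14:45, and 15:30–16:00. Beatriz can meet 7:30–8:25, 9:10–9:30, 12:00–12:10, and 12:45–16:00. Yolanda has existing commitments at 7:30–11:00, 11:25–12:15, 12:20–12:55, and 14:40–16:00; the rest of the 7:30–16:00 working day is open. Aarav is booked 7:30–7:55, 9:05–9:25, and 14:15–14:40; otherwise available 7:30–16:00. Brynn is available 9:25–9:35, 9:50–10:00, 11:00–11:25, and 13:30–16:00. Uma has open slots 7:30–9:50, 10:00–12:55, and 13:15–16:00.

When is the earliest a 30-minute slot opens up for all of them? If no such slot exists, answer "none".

Yolanda free within 07:30–16:00: 11:00–11:25, 12:15–12:20, 12:55–14:40.
Aarav free within 07:30–16:00: 07:55–09:05, 09:25–14:15, 14:40–16:00.
Ravi ∩ Beatriz: 07:45–08:25, 09:10–09:30, 13:05–14:45, 15:30–16:00.
Ravi ∩ Beatriz ∩ Yolanda: 13:05–14:40.
Ravi ∩ Beatriz ∩ Yolanda ∩ Aarav: 13:05–14:15.
Ravi ∩ Beatriz ∩ Yolanda ∩ Aarav ∩ Brynn: 13:30–14:15.
Ravi ∩ Beatriz ∩ Yolanda ∩ Aarav ∩ Brynn ∩ Uma: 13:30–14:15.
Windows ≥ 30 min: 13:30–14:15.
Earliest such window starts at 13:30.

13:30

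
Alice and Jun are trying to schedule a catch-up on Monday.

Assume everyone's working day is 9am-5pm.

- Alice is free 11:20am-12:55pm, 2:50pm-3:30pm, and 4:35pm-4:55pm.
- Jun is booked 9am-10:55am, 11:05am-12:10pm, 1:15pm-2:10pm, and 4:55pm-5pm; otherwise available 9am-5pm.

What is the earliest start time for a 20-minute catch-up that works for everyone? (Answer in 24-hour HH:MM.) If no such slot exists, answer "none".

Jun free within 09:00–17:00: 10:55–11:05, 12:10–13:15, 14:10–16:55.
Alice ∩ Jun: 12:10–12:55, 14:50–15:30, 16:35–16:55.
Windows ≥ 20 min: 12:10–12:55, 14:50–15:30, 16:35–16:55.
Earliest such window starts at 12:10.

12:10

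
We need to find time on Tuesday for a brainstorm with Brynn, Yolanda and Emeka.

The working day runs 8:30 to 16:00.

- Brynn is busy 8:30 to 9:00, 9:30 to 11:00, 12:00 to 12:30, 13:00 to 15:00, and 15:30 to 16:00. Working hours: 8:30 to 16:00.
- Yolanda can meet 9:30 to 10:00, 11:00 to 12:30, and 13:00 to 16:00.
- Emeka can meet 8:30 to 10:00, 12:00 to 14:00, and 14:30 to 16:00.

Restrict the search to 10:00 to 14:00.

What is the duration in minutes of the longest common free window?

Brynn free within 08:30–16:00: 09:00–09:30, 11:00–12:00, 12:30–13:00, 15:00–15:30.
Brynn ∩ Yolanda: 11:00–12:00, 15:00–15:30.
Brynn ∩ Yolanda ∩ Emeka: 15:00–15:30.
Restricted to 10:00–14:00: (none).
No common window.

0 minutes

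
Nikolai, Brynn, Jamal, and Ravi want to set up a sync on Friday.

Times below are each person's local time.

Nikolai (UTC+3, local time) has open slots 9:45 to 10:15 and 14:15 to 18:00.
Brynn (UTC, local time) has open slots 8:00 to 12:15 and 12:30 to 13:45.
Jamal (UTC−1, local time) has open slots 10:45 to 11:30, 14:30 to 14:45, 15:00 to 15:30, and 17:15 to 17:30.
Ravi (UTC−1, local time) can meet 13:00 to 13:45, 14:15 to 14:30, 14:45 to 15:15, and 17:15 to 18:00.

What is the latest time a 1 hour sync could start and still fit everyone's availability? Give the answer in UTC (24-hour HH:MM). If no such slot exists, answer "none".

Nikolai → UTC: 06:45–07:15, 11:15–15:00.
Brynn → UTC: 08:00–12:15, 12:30–13:45.
Jamal → UTC: 11:45–12:30, 15:30–15:45, 16:00–16:30, 18:15–18:30.
Ravi → UTC: 14:00–14:45, 15:15–15:30, 15:45–16:15, 18:15–19:00.
Nikolai ∩ Brynn: 11:15–12:15, 12:30–13:45.
Nikolai ∩ Brynn ∩ Jamal: 11:45–12:15.
Nikolai ∩ Brynn ∩ Jamal ∩ Ravi: (none).
Windows ≥ 60 min: (none).

none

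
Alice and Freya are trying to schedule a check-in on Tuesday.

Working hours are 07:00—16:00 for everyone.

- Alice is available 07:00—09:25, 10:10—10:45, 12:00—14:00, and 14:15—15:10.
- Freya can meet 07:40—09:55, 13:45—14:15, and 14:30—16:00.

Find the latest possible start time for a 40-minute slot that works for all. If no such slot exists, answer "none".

14:30

Alice ∩ Freya: 07:40–09:25, 13:45–14:00, 14:30–15:10.
Windows ≥ 40 min: 07:40–09:25, 14:30–15:10.
Latest start in the last window 14:30–15:10 is 15:10 − 40 min = 14:30.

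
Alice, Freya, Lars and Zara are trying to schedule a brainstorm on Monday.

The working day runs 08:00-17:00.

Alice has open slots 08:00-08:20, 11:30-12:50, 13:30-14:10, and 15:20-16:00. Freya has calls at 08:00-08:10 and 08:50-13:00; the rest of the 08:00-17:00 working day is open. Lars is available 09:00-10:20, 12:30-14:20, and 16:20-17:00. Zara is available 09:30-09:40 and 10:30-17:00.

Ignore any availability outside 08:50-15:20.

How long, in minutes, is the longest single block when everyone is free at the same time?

40 minutes

Freya free within 08:00–17:00: 08:10–08:50, 13:00–17:00.
Alice ∩ Freya: 08:10–08:20, 13:30–14:10, 15:20–16:00.
Alice ∩ Freya ∩ Lars: 13:30–14:10.
Alice ∩ Freya ∩ Lars ∩ Zara: 13:30–14:10.
Restricted to 08:50–15:20: 13:30–14:10.
Single common window of 40 minutes.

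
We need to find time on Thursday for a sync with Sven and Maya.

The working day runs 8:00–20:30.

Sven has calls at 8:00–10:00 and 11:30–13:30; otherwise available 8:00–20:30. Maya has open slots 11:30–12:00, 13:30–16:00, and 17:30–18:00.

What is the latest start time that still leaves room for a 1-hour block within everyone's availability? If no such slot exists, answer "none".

Sven free within 08:00–20:30: 10:00–11:30, 13:30–20:30.
Sven ∩ Maya: 13:30–16:00, 17:30–18:00.
Windows ≥ 60 min: 13:30–16:00.
Latest start in the last window 13:30–16:00 is 16:00 − 60 min = 15:00.

15:00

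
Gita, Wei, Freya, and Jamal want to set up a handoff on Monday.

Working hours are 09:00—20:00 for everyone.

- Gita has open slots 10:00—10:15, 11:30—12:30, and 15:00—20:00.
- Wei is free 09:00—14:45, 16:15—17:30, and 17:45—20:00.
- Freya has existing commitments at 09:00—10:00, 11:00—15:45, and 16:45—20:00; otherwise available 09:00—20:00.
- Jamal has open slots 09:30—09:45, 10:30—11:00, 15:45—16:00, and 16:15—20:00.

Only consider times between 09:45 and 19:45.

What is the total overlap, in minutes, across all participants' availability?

30 minutes

Freya free within 09:00–20:00: 10:00–11:00, 15:45–16:45.
Gita ∩ Wei: 10:00–10:15, 11:30–12:30, 16:15–17:30, 17:45–20:00.
Gita ∩ Wei ∩ Freya: 10:00–10:15, 16:15–16:45.
Gita ∩ Wei ∩ Freya ∩ Jamal: 16:15–16:45.
Restricted to 09:45–19:45: 16:15–16:45.
Total common minutes: 30.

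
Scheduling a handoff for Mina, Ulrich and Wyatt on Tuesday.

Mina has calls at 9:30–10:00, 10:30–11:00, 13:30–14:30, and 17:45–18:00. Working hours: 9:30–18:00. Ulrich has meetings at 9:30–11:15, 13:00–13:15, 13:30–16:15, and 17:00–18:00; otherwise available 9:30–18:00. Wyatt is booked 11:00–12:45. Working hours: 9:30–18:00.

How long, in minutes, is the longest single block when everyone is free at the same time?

Mina free within 09:30–18:00: 10:00–10:30, 11:00–13:30, 14:30–17:45.
Ulrich free within 09:30–18:00: 11:15–13:00, 13:15–13:30, 16:15–17:00.
Wyatt free within 09:30–18:00: 09:30–11:00, 12:45–18:00.
Mina ∩ Ulrich: 11:15–13:00, 13:15–13:30, 16:15–17:00.
Mina ∩ Ulrich ∩ Wyatt: 12:45–13:00, 13:15–13:30, 16:15–17:00.
Common window lengths: 15, 15, 45 min; longest is 45.

45 minutes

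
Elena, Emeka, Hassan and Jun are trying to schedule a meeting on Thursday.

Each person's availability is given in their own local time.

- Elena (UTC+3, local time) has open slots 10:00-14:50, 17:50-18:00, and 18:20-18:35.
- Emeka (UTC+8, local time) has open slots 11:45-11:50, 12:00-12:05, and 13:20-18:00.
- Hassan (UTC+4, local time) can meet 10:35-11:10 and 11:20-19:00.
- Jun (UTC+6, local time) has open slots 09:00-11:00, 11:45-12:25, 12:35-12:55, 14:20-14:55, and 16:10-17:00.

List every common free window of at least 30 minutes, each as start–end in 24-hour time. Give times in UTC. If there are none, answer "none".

08:20–08:55

Elena → UTC: 07:00–11:50, 14:50–15:00, 15:20–15:35.
Emeka → UTC: 03:45–03:50, 04:00–04:05, 05:20–10:00.
Hassan → UTC: 06:35–07:10, 07:20–15:00.
Jun → UTC: 03:00–05:00, 05:45–06:25, 06:35–06:55, 08:20–08:55, 10:10–11:00.
Elena ∩ Emeka: 07:00–10:00.
Elena ∩ Emeka ∩ Hassan: 07:00–07:10, 07:20–10:00.
Elena ∩ Emeka ∩ Hassan ∩ Jun: 08:20–08:55.
Windows ≥ 30 min: 08:20–08:55.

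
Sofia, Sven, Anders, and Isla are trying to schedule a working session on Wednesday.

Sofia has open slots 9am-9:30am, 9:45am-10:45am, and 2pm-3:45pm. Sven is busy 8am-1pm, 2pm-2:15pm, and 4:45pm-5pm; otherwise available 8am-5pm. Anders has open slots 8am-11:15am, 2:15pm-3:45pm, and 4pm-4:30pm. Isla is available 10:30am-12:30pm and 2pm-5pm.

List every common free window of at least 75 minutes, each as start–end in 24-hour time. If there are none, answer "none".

14:15–15:45

Sven free within 08:00–17:00: 13:00–14:00, 14:15–16:45.
Sofia ∩ Sven: 14:15–15:45.
Sofia ∩ Sven ∩ Anders: 14:15–15:45.
Sofia ∩ Sven ∩ Anders ∩ Isla: 14:15–15:45.
Windows ≥ 75 min: 14:15–15:45.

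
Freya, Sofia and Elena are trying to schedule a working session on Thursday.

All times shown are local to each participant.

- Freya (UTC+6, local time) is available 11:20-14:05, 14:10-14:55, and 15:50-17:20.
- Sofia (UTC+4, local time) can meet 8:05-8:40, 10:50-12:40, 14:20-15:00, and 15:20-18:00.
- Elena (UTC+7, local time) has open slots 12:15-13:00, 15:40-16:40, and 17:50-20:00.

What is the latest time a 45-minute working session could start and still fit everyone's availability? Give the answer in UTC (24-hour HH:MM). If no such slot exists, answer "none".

none

Freya → UTC: 05:20–08:05, 08:10–08:55, 09:50–11:20.
Sofia → UTC: 04:05–04:40, 06:50–08:40, 10:20–11:00, 11:20–14:00.
Elena → UTC: 05:15–06:00, 08:40–09:40, 10:50–13:00.
Freya ∩ Sofia: 06:50–08:05, 08:10–08:40, 10:20–11:00.
Freya ∩ Sofia ∩ Elena: 10:50–11:00.
Windows ≥ 45 min: (none).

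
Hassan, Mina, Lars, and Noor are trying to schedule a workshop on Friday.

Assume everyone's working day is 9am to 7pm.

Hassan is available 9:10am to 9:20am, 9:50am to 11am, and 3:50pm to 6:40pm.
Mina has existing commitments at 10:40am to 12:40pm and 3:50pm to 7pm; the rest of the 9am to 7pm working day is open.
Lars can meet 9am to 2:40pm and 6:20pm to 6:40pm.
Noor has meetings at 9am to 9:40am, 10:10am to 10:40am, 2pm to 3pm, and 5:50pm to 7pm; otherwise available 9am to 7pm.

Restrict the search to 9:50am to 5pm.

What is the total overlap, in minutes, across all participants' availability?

20 minutes

Mina free within 09:00–19:00: 09:00–10:40, 12:40–15:50.
Noor free within 09:00–19:00: 09:40–10:10, 10:40–14:00, 15:00–17:50.
Hassan ∩ Mina: 09:10–09:20, 09:50–10:40.
Hassan ∩ Mina ∩ Lars: 09:10–09:20, 09:50–10:40.
Hassan ∩ Mina ∩ Lars ∩ Noor: 09:50–10:10.
Restricted to 09:50–17:00: 09:50–10:10.
Total common minutes: 20.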